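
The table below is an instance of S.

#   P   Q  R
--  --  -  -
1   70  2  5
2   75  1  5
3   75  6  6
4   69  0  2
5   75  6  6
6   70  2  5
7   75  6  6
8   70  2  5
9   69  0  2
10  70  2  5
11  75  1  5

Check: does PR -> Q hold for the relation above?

(P=70, R=5): rows 1, 6, 8, 10 → Q = 2, 2, 2, 2 ✓
(P=75, R=5): rows 2, 11 → Q = 1, 1 ✓
(P=75, R=6): rows 3, 5, 7 → Q = 6, 6, 6 ✓
(P=69, R=2): rows 4, 9 → Q = 0, 0 ✓
Every PR value is associated with a single Q value, so PR -> Q holds.

Yes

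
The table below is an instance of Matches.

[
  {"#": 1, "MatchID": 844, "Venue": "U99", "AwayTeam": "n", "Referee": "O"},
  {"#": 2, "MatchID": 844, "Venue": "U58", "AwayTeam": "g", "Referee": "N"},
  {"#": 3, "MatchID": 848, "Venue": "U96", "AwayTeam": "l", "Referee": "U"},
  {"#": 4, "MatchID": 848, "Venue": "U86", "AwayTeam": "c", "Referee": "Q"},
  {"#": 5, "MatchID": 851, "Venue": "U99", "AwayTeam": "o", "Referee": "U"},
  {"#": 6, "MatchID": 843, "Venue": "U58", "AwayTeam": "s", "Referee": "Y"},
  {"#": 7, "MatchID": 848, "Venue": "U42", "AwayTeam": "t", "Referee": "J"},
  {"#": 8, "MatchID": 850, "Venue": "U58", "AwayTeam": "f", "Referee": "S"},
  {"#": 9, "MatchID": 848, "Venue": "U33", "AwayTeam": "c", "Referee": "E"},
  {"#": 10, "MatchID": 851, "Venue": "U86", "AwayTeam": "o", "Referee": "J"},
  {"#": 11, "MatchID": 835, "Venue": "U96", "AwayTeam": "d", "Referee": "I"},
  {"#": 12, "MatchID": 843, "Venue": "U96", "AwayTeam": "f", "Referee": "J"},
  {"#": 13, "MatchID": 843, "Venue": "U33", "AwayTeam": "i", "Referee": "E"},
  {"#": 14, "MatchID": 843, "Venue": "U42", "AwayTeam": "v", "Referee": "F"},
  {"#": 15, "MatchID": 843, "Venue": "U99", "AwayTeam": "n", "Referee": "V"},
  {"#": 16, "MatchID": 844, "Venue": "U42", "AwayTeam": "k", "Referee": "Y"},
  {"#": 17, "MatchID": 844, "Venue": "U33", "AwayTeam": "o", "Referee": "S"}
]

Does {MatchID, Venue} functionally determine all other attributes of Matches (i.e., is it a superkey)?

Yes

All 17 rows have distinct {MatchID, Venue} values, so {MatchID, Venue} → (all attributes) holds and {MatchID, Venue} is a superkey.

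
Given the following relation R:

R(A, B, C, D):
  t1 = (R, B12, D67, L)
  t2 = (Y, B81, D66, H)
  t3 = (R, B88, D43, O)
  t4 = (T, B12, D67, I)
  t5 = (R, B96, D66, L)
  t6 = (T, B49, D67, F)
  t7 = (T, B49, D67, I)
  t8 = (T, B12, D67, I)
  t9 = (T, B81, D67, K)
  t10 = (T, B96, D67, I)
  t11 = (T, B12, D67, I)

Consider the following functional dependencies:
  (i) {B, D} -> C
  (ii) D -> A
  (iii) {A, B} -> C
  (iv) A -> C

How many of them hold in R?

3

(i) {B, D} -> C: every LHS value maps to a single RHS value — holds.
(ii) D -> A: every LHS value maps to a single RHS value — holds.
(iii) {A, B} -> C: every LHS value maps to a single RHS value — holds.
(iv) A -> C: A=R: rows 1, 3, 5 → C takes values {D67, D43, D66} — violation — fails.
3 of the 4 dependencies hold.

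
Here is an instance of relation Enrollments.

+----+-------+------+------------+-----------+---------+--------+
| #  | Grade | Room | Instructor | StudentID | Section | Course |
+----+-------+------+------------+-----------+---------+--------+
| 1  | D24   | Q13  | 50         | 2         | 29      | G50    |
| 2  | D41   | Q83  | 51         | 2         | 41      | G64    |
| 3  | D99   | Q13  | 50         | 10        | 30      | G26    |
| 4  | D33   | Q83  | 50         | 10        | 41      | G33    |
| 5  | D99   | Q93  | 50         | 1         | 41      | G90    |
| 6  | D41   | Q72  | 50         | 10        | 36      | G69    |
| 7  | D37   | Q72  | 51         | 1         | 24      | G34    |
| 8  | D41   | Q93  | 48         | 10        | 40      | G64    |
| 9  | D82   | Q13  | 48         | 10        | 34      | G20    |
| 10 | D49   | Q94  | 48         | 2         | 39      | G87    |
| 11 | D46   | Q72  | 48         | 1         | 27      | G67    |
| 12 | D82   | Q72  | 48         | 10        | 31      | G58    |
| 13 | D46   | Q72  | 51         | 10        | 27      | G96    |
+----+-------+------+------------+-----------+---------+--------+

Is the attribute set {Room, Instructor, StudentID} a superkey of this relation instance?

Yes

All 13 rows have distinct {Room, Instructor, StudentID} values, so {Room, Instructor, StudentID} → (all attributes) holds and {Room, Instructor, StudentID} is a superkey.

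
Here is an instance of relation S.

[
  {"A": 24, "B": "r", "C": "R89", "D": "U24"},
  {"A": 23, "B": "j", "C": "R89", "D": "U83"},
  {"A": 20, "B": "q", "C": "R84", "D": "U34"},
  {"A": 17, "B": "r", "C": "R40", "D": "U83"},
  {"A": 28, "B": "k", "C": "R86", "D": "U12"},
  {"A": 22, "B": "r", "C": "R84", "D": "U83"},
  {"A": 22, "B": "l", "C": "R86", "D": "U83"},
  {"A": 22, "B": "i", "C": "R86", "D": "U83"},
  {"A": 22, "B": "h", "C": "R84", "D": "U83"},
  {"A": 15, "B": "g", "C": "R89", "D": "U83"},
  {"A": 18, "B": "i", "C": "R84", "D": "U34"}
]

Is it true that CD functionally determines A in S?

No

(C=R89, D=U24): 1 row → A = 24 ✓
(C=R89, D=U83): 2 rows → A takes values {23, 15} — violation
(C=R84, D=U34): 2 rows → A takes values {20, 18} — violation
(C=R40, D=U83): 1 row → A = 17 ✓
(C=R86, D=U12): 1 row → A = 28 ✓
(C=R84, D=U83): 2 rows → A = 22, 22 ✓
(C=R86, D=U83): 2 rows → A = 22, 22 ✓
Two rows agree on CD but differ on A, so CD → A does not hold.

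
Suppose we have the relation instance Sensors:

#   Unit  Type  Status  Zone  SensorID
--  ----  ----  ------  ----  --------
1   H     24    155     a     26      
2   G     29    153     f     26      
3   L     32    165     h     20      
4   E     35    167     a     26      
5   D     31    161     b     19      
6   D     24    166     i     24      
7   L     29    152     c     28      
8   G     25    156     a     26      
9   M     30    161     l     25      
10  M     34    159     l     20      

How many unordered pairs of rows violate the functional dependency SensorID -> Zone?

4

SensorID=26: violating pairs (1,2), (2,4), (2,8) — 3 pairs.
SensorID=20: violating pairs (3,10) — 1 pair.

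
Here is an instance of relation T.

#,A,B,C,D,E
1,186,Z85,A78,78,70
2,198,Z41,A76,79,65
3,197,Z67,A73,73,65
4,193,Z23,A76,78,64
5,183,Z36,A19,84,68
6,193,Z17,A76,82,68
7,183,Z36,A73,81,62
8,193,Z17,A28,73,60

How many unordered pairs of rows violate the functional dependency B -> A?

B=Z36: all 2 rows agree on A — 0 pairs.
B=Z17: all 2 rows agree on A — 0 pairs.

0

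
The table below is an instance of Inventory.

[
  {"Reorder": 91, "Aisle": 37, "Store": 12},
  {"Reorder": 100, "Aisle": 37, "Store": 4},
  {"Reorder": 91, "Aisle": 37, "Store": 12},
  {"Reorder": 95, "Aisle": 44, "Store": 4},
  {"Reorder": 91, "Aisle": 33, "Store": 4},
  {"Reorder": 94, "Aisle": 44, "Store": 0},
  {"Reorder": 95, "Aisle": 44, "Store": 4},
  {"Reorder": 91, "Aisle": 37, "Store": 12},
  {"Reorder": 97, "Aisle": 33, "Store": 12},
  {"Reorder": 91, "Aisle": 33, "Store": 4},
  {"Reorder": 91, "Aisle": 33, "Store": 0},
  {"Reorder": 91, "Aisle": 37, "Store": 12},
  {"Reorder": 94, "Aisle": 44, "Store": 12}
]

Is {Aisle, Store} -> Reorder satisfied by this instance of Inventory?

(Aisle=37, Store=12): 4 rows → Reorder = 91, 91, 91, 91 ✓
(Aisle=37, Store=4): 1 row → Reorder = 100 ✓
(Aisle=44, Store=4): 2 rows → Reorder = 95, 95 ✓
(Aisle=33, Store=4): 2 rows → Reorder = 91, 91 ✓
(Aisle=44, Store=0): 1 row → Reorder = 94 ✓
(Aisle=33, Store=12): 1 row → Reorder = 97 ✓
(Aisle=33, Store=0): 1 row → Reorder = 91 ✓
(Aisle=44, Store=12): 1 row → Reorder = 94 ✓
Every {Aisle, Store} value is associated with a single Reorder value, so {Aisle, Store} -> Reorder holds.

Yes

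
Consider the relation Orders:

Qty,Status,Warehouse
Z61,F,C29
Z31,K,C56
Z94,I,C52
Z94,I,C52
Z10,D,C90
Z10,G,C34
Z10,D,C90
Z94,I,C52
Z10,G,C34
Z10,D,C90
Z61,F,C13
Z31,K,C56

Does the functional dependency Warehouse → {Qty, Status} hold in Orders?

Yes

Warehouse=C29: 1 row → {Qty,Status} = (Z61, F) ✓
Warehouse=C56: 2 rows → {Qty,Status} = (Z31, K), (Z31, K) ✓
Warehouse=C52: 3 rows → {Qty,Status} = (Z94, I), (Z94, I), (Z94, I) ✓
Warehouse=C90: 3 rows → {Qty,Status} = (Z10, D), (Z10, D), (Z10, D) ✓
Warehouse=C34: 2 rows → {Qty,Status} = (Z10, G), (Z10, G) ✓
Warehouse=C13: 1 row → {Qty,Status} = (Z61, F) ✓
Every Warehouse value is associated with a single {Qty, Status} value, so Warehouse → {Qty, Status} holds.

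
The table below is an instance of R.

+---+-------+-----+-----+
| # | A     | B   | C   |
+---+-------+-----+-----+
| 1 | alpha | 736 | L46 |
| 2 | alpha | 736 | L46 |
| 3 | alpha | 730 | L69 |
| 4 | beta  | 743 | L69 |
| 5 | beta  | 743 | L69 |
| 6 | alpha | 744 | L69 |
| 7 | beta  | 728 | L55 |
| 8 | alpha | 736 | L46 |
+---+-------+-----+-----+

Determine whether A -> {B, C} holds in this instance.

No

A=alpha: rows 1, 2, 3, 6, 8 → {B,C} takes values {(736, L46), (730, L69), (744, L69)} — violation
A=beta: rows 4, 5, 7 → {B,C} takes values {(743, L69), (728, L55)} — violation
Two rows agree on A but differ on {B, C}, so A -> {B, C} does not hold.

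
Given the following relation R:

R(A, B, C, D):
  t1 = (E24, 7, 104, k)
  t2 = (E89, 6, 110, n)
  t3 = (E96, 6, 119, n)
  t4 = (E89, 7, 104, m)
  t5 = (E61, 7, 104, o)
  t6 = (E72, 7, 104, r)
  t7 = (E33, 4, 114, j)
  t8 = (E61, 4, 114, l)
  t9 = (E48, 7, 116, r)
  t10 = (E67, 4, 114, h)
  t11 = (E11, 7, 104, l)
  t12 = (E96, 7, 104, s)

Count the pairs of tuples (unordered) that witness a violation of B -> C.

B=7: violating pairs (1,9), (4,9), (5,9), (6,9), (9,11), (9,12) — 6 pairs.
B=6: violating pairs (2,3) — 1 pair.
B=4: all 3 rows agree on C — 0 pairs.

7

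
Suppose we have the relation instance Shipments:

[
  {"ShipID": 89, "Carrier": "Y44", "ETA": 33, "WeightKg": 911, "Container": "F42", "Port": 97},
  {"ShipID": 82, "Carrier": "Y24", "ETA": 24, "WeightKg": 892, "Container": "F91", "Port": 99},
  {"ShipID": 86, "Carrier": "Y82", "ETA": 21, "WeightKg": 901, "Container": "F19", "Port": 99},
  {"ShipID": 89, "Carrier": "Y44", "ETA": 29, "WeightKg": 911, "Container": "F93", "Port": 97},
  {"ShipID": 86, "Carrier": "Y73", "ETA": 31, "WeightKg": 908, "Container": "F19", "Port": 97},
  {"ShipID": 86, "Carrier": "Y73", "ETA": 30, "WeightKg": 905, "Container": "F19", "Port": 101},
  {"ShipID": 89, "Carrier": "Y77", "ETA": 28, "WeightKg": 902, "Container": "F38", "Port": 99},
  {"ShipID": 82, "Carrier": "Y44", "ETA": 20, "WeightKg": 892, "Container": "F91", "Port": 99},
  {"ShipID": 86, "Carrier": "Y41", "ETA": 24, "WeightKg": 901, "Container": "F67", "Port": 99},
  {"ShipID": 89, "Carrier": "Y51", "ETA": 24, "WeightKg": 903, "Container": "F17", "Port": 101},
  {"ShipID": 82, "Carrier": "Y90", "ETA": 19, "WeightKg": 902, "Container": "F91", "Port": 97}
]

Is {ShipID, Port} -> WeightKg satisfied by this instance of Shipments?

(ShipID=89, Port=97): 2 rows → WeightKg = 911, 911 ✓
(ShipID=82, Port=99): 2 rows → WeightKg = 892, 892 ✓
(ShipID=86, Port=99): 2 rows → WeightKg = 901, 901 ✓
(ShipID=86, Port=97): 1 row → WeightKg = 908 ✓
(ShipID=86, Port=101): 1 row → WeightKg = 905 ✓
(ShipID=89, Port=99): 1 row → WeightKg = 902 ✓
(ShipID=89, Port=101): 1 row → WeightKg = 903 ✓
(ShipID=82, Port=97): 1 row → WeightKg = 902 ✓
Every {ShipID, Port} value is associated with a single WeightKg value, so {ShipID, Port} -> WeightKg holds.

Yes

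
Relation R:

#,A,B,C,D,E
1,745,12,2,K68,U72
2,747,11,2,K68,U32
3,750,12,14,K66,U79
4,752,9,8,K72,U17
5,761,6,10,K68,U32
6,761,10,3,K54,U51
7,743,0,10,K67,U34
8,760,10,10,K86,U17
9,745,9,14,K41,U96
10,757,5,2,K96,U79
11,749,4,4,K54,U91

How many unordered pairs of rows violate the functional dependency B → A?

3

B=12: violating pairs (1,3) — 1 pair.
B=9: violating pairs (4,9) — 1 pair.
B=10: violating pairs (6,8) — 1 pair.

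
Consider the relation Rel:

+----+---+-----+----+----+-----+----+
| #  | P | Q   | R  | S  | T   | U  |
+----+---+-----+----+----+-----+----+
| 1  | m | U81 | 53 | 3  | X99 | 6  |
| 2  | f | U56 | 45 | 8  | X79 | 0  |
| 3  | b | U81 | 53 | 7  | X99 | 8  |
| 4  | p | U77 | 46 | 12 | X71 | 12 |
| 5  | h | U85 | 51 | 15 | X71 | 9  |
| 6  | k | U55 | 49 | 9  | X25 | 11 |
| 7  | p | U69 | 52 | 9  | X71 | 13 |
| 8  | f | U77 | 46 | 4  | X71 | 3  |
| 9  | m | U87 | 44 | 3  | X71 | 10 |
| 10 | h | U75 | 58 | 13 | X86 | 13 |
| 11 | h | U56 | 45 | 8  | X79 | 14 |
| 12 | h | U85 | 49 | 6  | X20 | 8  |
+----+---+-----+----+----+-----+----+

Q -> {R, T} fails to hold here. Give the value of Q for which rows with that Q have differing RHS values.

Q=U81: rows 1, 3 → {R,T} = (53, X99), (53, X99) ✓
Q=U56: rows 2, 11 → {R,T} = (45, X79), (45, X79) ✓
Q=U77: rows 4, 8 → {R,T} = (46, X71), (46, X71) ✓
Q=U85: rows 5, 12 → {R,T} takes values {(51, X71), (49, X20)} — violation
Q=U55: row 6 → {R,T} = (49, X25) ✓
Q=U69: row 7 → {R,T} = (52, X71) ✓
Q=U87: row 9 → {R,T} = (44, X71) ✓
Q=U75: row 10 → {R,T} = (58, X86) ✓
The only Q value with inconsistent RHS is Q=U85.

U85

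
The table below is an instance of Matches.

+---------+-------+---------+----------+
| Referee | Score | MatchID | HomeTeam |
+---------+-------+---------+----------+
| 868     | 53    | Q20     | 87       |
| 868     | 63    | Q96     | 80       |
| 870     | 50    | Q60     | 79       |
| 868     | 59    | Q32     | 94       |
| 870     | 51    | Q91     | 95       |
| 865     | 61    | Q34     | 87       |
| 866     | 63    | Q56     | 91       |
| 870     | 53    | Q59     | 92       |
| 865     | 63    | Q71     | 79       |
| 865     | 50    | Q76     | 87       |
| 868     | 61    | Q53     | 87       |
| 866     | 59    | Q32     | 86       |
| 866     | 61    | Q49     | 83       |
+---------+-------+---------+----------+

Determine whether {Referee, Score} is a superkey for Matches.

Yes

All 13 rows have distinct {Referee, Score} values, so {Referee, Score} → (all attributes) holds and {Referee, Score} is a superkey.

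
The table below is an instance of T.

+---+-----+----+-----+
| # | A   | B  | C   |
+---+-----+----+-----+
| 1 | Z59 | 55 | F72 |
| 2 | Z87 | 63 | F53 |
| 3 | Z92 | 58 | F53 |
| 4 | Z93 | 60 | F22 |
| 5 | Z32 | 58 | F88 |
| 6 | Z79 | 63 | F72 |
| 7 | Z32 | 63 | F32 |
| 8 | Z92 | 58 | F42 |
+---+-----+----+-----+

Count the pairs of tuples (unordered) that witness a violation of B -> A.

B=63: violating pairs (2,6), (2,7), (6,7) — 3 pairs.
B=58: violating pairs (3,5), (5,8) — 2 pairs.

5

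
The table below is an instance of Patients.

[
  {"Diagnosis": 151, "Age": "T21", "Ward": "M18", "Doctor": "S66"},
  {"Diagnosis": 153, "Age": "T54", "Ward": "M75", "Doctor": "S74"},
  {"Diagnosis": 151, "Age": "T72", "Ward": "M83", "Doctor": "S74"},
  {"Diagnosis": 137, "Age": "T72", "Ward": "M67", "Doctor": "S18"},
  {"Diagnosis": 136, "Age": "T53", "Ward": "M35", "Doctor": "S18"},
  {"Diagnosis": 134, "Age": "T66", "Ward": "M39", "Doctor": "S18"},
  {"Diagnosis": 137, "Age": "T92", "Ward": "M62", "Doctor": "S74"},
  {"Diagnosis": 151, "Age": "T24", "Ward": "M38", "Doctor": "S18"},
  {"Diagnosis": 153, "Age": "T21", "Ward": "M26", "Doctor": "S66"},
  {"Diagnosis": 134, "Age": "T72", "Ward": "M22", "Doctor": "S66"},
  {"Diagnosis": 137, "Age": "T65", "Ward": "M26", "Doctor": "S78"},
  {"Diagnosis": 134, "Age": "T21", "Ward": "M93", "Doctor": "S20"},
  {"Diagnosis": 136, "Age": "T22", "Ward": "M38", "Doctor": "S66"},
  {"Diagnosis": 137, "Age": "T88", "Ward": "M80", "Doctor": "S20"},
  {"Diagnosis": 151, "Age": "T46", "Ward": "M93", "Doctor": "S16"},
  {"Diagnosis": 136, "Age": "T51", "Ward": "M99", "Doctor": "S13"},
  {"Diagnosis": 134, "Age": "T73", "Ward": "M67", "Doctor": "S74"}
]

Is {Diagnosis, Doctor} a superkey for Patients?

All 17 rows have distinct {Diagnosis, Doctor} values, so {Diagnosis, Doctor} → (all attributes) holds and {Diagnosis, Doctor} is a superkey.

Yes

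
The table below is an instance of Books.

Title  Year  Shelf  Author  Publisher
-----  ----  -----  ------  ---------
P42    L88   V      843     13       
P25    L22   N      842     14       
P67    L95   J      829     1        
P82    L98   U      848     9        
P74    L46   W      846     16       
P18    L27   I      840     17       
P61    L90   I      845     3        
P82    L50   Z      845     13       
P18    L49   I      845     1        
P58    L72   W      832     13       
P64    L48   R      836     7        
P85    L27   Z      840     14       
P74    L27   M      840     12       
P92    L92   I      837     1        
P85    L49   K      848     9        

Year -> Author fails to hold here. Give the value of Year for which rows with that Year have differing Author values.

Year=L88: 1 row → Author = 843 ✓
Year=L22: 1 row → Author = 842 ✓
Year=L95: 1 row → Author = 829 ✓
Year=L98: 1 row → Author = 848 ✓
Year=L46: 1 row → Author = 846 ✓
Year=L27: 3 rows → Author = 840, 840, 840 ✓
Year=L90: 1 row → Author = 845 ✓
Year=L50: 1 row → Author = 845 ✓
Year=L49: 2 rows → Author takes values {845, 848} — violation
Year=L72: 1 row → Author = 832 ✓
Year=L48: 1 row → Author = 836 ✓
Year=L92: 1 row → Author = 837 ✓
The only Year value with inconsistent Author is Year=L49.

L49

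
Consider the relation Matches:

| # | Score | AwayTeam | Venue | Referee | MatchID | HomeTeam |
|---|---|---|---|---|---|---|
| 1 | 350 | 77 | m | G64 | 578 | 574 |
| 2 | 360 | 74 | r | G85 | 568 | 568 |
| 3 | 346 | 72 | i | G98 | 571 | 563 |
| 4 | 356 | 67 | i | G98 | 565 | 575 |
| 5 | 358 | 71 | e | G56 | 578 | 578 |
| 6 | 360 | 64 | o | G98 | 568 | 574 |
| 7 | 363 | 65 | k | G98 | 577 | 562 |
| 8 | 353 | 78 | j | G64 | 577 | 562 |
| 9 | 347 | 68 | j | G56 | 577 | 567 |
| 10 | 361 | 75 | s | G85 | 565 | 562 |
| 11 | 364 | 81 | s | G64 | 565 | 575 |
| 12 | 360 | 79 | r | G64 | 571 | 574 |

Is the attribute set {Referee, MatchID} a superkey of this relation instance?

Yes

All 12 rows have distinct {Referee, MatchID} values, so {Referee, MatchID} → (all attributes) holds and {Referee, MatchID} is a superkey.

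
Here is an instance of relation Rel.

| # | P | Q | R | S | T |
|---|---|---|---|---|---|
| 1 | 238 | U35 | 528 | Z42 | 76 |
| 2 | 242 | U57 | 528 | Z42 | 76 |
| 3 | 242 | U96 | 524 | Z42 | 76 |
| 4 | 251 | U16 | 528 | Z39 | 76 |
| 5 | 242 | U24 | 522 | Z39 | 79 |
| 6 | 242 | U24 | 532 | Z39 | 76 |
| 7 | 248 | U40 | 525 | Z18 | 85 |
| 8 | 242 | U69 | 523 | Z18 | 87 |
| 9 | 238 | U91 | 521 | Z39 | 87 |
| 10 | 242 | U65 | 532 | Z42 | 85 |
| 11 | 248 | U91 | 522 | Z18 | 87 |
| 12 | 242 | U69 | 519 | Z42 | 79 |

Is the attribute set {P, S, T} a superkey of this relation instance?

No

Rows 2 and 3 have the same {P, S, T} value (P=242, S=Z42, T=76) but are distinct tuples, so {P, S, T} does not determine every attribute — not a superkey.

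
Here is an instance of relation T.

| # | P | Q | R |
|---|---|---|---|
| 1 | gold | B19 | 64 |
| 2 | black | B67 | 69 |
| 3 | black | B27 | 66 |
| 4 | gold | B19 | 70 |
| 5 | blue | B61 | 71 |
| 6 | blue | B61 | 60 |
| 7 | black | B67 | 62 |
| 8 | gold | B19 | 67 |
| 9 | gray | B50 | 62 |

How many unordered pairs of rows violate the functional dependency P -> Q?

2

P=gold: all 3 rows agree on Q — 0 pairs.
P=black: violating pairs (2,3), (3,7) — 2 pairs.
P=blue: all 2 rows agree on Q — 0 pairs.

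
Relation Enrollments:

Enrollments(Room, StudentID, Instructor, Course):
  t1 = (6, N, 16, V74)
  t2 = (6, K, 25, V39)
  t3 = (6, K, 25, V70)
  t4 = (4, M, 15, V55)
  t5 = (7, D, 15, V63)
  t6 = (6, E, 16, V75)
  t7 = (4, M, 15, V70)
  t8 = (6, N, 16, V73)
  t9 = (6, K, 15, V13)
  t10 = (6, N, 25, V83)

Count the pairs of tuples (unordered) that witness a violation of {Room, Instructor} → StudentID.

4

(Room=6, Instructor=16): violating pairs (1,6), (6,8) — 2 pairs.
(Room=6, Instructor=25): violating pairs (2,10), (3,10) — 2 pairs.
(Room=4, Instructor=15): all 2 rows agree on StudentID — 0 pairs.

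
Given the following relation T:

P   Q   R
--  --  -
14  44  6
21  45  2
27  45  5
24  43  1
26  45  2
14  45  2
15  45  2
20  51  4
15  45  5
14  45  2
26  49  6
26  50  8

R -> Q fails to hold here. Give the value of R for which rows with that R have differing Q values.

R=6: 2 rows → Q takes values {44, 49} — violation
R=2: 5 rows → Q = 45, 45, 45, 45, 45 ✓
R=5: 2 rows → Q = 45, 45 ✓
R=1: 1 row → Q = 43 ✓
R=4: 1 row → Q = 51 ✓
R=8: 1 row → Q = 50 ✓
The only R value with inconsistent Q is R=6.

6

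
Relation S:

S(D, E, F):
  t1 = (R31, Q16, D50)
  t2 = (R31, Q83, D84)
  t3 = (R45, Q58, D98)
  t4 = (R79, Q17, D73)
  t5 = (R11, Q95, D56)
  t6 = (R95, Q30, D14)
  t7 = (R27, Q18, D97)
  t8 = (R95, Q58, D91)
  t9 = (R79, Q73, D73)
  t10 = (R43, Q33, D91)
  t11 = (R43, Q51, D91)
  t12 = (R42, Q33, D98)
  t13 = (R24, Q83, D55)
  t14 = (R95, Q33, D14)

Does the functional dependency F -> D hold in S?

No

F=D50: row 1 → D = R31 ✓
F=D84: row 2 → D = R31 ✓
F=D98: rows 3, 12 → D takes values {R45, R42} — violation
F=D73: rows 4, 9 → D = R79, R79 ✓
F=D56: row 5 → D = R11 ✓
F=D14: rows 6, 14 → D = R95, R95 ✓
F=D97: row 7 → D = R27 ✓
F=D91: rows 8, 10, 11 → D takes values {R95, R43} — violation
F=D55: row 13 → D = R24 ✓
Two rows agree on F but differ on D, so F -> D does not hold.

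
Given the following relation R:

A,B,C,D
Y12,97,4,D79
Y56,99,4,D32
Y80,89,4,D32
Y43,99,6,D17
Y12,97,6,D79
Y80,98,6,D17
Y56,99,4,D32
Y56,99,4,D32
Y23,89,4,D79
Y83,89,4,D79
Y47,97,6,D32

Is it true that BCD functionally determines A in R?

(B=97, C=4, D=D79): 1 row → A = Y12 ✓
(B=99, C=4, D=D32): 3 rows → A = Y56, Y56, Y56 ✓
(B=89, C=4, D=D32): 1 row → A = Y80 ✓
(B=99, C=6, D=D17): 1 row → A = Y43 ✓
(B=97, C=6, D=D79): 1 row → A = Y12 ✓
(B=98, C=6, D=D17): 1 row → A = Y80 ✓
(B=89, C=4, D=D79): 2 rows → A takes values {Y23, Y83} — violation
(B=97, C=6, D=D32): 1 row → A = Y47 ✓
Two rows agree on BCD but differ on A, so BCD -> A does not hold.

No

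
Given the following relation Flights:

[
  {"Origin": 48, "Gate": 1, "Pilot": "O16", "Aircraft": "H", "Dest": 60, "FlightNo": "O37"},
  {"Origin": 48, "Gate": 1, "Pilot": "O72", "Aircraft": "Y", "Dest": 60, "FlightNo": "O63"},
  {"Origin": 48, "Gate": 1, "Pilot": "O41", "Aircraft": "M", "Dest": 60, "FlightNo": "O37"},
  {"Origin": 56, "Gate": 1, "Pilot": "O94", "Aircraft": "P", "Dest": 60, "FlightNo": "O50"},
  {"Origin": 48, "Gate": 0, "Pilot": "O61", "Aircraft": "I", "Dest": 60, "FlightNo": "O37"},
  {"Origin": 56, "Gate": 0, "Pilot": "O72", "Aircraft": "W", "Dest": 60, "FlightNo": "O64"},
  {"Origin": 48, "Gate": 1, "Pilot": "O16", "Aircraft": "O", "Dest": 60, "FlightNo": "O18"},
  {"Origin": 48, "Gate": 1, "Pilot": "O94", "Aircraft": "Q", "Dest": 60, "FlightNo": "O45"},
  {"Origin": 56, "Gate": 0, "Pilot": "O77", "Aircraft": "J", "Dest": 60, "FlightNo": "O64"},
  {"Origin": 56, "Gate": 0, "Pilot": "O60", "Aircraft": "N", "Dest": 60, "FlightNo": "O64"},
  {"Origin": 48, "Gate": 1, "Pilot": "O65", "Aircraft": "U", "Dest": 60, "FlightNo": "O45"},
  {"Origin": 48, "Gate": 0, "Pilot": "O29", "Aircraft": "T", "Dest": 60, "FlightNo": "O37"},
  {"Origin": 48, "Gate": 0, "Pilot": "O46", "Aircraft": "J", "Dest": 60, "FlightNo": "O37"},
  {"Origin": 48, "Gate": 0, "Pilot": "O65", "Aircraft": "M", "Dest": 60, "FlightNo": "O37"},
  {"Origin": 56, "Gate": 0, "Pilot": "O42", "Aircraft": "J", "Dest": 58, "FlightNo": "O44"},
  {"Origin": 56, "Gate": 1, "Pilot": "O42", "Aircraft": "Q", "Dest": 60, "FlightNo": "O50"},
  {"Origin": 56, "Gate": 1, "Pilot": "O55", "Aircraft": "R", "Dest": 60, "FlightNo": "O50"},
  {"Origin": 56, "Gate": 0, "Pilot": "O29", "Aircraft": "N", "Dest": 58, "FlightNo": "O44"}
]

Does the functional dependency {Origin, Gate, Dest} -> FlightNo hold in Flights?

No

(Origin=48, Gate=1, Dest=60): 6 rows → FlightNo takes values {O37, O63, O18, O45} — violation
(Origin=56, Gate=1, Dest=60): 3 rows → FlightNo = O50, O50, O50 ✓
(Origin=48, Gate=0, Dest=60): 4 rows → FlightNo = O37, O37, O37, O37 ✓
(Origin=56, Gate=0, Dest=60): 3 rows → FlightNo = O64, O64, O64 ✓
(Origin=56, Gate=0, Dest=58): 2 rows → FlightNo = O44, O44 ✓
Two rows agree on {Origin, Gate, Dest} but differ on FlightNo, so {Origin, Gate, Dest} -> FlightNo does not hold.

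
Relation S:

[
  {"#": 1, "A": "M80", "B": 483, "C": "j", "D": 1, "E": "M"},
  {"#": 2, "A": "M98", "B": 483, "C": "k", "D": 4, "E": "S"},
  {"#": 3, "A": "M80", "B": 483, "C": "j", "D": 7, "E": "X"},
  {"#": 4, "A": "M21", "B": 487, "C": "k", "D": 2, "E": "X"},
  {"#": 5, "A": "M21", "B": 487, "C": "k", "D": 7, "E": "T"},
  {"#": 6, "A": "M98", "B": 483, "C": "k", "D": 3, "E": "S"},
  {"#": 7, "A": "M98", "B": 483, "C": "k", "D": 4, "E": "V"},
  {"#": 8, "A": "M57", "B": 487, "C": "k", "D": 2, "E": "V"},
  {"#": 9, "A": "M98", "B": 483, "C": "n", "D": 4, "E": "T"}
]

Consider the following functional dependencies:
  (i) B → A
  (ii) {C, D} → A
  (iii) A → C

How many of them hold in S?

0

(i) B → A: B=483: rows 1, 2, 3, 6, 7, 9 → A takes values {M80, M98} — violation; B=487: rows 4, 5, 8 → A takes values {M21, M57} — violation — fails.
(ii) {C, D} → A: (C=k, D=2): rows 4, 8 → A takes values {M21, M57} — violation — fails.
(iii) A → C: A=M98: rows 2, 6, 7, 9 → C takes values {k, n} — violation — fails.
None of the 3 dependencies hold.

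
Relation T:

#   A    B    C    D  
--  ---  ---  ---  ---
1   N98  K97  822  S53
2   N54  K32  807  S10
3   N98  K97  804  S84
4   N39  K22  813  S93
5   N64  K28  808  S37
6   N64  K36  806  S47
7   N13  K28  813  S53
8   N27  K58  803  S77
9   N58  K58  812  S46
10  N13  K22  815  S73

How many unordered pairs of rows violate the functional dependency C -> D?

C=813: violating pairs (4,7) — 1 pair.

1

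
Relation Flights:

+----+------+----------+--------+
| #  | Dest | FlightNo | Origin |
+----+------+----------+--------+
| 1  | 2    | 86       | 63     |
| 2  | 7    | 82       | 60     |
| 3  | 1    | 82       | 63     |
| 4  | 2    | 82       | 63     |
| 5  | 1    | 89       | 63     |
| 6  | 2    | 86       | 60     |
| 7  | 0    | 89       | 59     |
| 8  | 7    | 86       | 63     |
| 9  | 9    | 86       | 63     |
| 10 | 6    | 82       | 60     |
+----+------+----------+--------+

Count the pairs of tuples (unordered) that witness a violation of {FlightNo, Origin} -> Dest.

(FlightNo=86, Origin=63): violating pairs (1,8), (1,9), (8,9) — 3 pairs.
(FlightNo=82, Origin=60): violating pairs (2,10) — 1 pair.
(FlightNo=82, Origin=63): violating pairs (3,4) — 1 pair.

5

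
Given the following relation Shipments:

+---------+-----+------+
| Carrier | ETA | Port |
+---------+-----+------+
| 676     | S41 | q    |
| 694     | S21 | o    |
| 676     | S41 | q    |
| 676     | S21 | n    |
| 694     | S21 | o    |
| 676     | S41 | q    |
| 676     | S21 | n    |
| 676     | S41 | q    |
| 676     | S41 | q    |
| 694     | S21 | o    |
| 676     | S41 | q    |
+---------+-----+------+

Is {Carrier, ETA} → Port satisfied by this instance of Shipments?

Yes

(Carrier=676, ETA=S41): 6 rows → Port = q, q, q, q, q, q ✓
(Carrier=694, ETA=S21): 3 rows → Port = o, o, o ✓
(Carrier=676, ETA=S21): 2 rows → Port = n, n ✓
Every {Carrier, ETA} value is associated with a single Port value, so {Carrier, ETA} → Port holds.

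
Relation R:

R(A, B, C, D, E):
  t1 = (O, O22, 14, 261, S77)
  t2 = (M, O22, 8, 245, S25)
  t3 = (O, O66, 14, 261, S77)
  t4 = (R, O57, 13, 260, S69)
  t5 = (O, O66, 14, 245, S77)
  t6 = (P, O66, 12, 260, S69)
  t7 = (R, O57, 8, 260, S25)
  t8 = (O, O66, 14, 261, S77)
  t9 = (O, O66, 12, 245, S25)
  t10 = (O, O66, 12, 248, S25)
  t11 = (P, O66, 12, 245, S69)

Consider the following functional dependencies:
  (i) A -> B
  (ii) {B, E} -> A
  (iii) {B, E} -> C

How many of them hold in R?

2

(i) A -> B: A=O: rows 1, 3, 5, 8, 9, 10 → B takes values {O22, O66} — violation — fails.
(ii) {B, E} -> A: every LHS value maps to a single RHS value — holds.
(iii) {B, E} -> C: every LHS value maps to a single RHS value — holds.
2 of the 3 dependencies hold.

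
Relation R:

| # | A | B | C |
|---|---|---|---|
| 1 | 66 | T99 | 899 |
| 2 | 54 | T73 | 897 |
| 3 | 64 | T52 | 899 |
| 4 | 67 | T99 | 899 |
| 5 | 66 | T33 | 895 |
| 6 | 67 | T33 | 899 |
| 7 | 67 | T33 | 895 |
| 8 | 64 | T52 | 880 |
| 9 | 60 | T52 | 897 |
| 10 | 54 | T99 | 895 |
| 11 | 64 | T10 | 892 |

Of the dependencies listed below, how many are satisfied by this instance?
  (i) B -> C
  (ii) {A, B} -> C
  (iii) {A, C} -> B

0

(i) B -> C: B=T99: rows 1, 4, 10 → C takes values {899, 895} — violation; B=T52: rows 3, 8, 9 → C takes values {899, 880, 897} — violation; B=T33: rows 5, 6, 7 → C takes values {895, 899} — violation — fails.
(ii) {A, B} -> C: (A=64, B=T52): rows 3, 8 → C takes values {899, 880} — violation; (A=67, B=T33): rows 6, 7 → C takes values {899, 895} — violation — fails.
(iii) {A, C} -> B: (A=67, C=899): rows 4, 6 → B takes values {T99, T33} — violation — fails.
None of the 3 dependencies hold.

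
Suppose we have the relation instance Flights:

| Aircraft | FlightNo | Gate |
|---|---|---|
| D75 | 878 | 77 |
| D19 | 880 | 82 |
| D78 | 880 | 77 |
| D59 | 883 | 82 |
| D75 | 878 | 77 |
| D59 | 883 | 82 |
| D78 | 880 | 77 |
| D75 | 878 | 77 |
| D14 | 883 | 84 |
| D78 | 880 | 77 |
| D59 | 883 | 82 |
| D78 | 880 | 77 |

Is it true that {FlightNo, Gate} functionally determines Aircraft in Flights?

Yes

(FlightNo=878, Gate=77): 3 rows → Aircraft = D75, D75, D75 ✓
(FlightNo=880, Gate=82): 1 row → Aircraft = D19 ✓
(FlightNo=880, Gate=77): 4 rows → Aircraft = D78, D78, D78, D78 ✓
(FlightNo=883, Gate=82): 3 rows → Aircraft = D59, D59, D59 ✓
(FlightNo=883, Gate=84): 1 row → Aircraft = D14 ✓
Every {FlightNo, Gate} value is associated with a single Aircraft value, so {FlightNo, Gate} → Aircraft holds.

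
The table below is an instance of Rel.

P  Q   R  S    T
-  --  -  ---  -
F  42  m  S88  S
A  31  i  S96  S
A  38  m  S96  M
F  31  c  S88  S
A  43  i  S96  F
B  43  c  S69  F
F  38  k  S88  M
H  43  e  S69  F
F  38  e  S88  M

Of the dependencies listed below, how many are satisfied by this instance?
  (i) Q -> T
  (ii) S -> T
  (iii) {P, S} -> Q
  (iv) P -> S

(i) Q -> T: every LHS value maps to a single RHS value — holds.
(ii) S -> T: S=S88: 4 rows → T takes values {S, M} — violation; S=S96: 3 rows → T takes values {S, M, F} — violation — fails.
(iii) {P, S} -> Q: (P=F, S=S88): 4 rows → Q takes values {42, 31, 38} — violation; (P=A, S=S96): 3 rows → Q takes values {31, 38, 43} — violation — fails.
(iv) P -> S: every LHS value maps to a single RHS value — holds.
2 of the 4 dependencies hold.

2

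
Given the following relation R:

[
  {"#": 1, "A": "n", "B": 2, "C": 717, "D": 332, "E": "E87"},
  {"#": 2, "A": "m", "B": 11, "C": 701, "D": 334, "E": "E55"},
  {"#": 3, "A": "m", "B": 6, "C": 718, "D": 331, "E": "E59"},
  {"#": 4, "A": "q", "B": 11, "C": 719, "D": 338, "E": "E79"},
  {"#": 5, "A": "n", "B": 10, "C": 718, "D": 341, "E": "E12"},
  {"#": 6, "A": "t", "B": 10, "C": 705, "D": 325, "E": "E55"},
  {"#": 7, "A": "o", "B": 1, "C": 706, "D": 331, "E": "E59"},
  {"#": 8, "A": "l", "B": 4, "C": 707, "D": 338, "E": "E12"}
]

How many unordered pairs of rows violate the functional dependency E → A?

3

E=E55: violating pairs (2,6) — 1 pair.
E=E59: violating pairs (3,7) — 1 pair.
E=E12: violating pairs (5,8) — 1 pair.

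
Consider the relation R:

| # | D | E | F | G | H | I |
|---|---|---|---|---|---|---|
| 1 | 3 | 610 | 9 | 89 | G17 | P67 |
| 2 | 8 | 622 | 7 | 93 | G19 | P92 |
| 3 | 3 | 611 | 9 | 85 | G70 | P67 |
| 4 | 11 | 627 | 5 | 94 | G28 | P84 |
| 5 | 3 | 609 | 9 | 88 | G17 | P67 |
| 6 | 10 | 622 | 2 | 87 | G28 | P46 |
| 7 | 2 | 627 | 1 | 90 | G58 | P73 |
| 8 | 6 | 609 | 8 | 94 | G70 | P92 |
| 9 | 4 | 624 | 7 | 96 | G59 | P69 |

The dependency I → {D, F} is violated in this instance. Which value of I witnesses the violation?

I=P67: rows 1, 3, 5 → {D,F} = (3, 9), (3, 9), (3, 9) ✓
I=P92: rows 2, 8 → {D,F} takes values {(8, 7), (6, 8)} — violation
I=P84: row 4 → {D,F} = (11, 5) ✓
I=P46: row 6 → {D,F} = (10, 2) ✓
I=P73: row 7 → {D,F} = (2, 1) ✓
I=P69: row 9 → {D,F} = (4, 7) ✓
The only I value with inconsistent RHS is I=P92.

P92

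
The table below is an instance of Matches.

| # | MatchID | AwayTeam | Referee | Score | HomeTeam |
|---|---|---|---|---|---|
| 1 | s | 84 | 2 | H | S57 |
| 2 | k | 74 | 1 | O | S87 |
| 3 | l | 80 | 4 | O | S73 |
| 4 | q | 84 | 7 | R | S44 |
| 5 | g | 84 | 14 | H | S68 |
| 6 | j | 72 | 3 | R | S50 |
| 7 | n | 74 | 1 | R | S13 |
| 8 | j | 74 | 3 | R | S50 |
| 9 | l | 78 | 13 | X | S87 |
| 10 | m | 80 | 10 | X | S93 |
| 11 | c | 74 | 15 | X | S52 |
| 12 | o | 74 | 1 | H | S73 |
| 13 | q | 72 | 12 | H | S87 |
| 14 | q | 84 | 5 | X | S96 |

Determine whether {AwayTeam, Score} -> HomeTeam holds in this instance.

(AwayTeam=84, Score=H): rows 1, 5 → HomeTeam takes values {S57, S68} — violation
(AwayTeam=74, Score=O): row 2 → HomeTeam = S87 ✓
(AwayTeam=80, Score=O): row 3 → HomeTeam = S73 ✓
(AwayTeam=84, Score=R): row 4 → HomeTeam = S44 ✓
(AwayTeam=72, Score=R): row 6 → HomeTeam = S50 ✓
(AwayTeam=74, Score=R): rows 7, 8 → HomeTeam takes values {S13, S50} — violation
(AwayTeam=78, Score=X): row 9 → HomeTeam = S87 ✓
(AwayTeam=80, Score=X): row 10 → HomeTeam = S93 ✓
(AwayTeam=74, Score=X): row 11 → HomeTeam = S52 ✓
(AwayTeam=74, Score=H): row 12 → HomeTeam = S73 ✓
(AwayTeam=72, Score=H): row 13 → HomeTeam = S87 ✓
(AwayTeam=84, Score=X): row 14 → HomeTeam = S96 ✓
Two rows agree on {AwayTeam, Score} but differ on HomeTeam, so {AwayTeam, Score} -> HomeTeam does not hold.

No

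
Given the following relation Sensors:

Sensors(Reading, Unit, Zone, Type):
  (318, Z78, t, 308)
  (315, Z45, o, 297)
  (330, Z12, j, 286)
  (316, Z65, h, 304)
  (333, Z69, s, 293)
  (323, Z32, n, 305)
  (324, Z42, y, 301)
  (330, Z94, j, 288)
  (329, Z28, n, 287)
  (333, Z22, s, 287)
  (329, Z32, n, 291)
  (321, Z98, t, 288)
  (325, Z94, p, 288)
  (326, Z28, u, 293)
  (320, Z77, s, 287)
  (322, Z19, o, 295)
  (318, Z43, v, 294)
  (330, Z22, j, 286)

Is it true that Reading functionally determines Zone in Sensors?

No

Reading=318: 2 rows → Zone takes values {t, v} — violation
Reading=315: 1 row → Zone = o ✓
Reading=330: 3 rows → Zone = j, j, j ✓
Reading=316: 1 row → Zone = h ✓
Reading=333: 2 rows → Zone = s, s ✓
Reading=323: 1 row → Zone = n ✓
Reading=324: 1 row → Zone = y ✓
Reading=329: 2 rows → Zone = n, n ✓
Reading=321: 1 row → Zone = t ✓
Reading=325: 1 row → Zone = p ✓
Reading=326: 1 row → Zone = u ✓
Reading=320: 1 row → Zone = s ✓
Reading=322: 1 row → Zone = o ✓
Two rows agree on Reading but differ on Zone, so Reading → Zone does not hold.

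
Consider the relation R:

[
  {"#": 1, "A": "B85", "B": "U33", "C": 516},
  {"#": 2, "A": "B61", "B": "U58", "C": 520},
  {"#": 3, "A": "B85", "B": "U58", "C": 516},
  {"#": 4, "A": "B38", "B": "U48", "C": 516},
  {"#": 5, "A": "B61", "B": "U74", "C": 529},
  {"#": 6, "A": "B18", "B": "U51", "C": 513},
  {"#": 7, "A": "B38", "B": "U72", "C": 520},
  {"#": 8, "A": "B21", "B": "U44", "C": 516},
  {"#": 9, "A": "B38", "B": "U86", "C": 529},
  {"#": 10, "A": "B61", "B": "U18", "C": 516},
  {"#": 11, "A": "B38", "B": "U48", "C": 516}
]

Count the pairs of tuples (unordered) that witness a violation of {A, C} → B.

(A=B85, C=516): violating pairs (1,3) — 1 pair.
(A=B38, C=516): all 2 rows agree on B — 0 pairs.

1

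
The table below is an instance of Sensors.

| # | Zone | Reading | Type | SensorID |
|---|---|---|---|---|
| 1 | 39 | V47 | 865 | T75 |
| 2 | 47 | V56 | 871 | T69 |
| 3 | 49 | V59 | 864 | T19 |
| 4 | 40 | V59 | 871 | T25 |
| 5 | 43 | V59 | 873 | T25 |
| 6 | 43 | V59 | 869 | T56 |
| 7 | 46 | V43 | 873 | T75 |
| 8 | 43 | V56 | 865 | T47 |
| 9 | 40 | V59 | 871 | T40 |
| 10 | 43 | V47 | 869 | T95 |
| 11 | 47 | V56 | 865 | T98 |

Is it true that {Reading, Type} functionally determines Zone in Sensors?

(Reading=V47, Type=865): row 1 → Zone = 39 ✓
(Reading=V56, Type=871): row 2 → Zone = 47 ✓
(Reading=V59, Type=864): row 3 → Zone = 49 ✓
(Reading=V59, Type=871): rows 4, 9 → Zone = 40, 40 ✓
(Reading=V59, Type=873): row 5 → Zone = 43 ✓
(Reading=V59, Type=869): row 6 → Zone = 43 ✓
(Reading=V43, Type=873): row 7 → Zone = 46 ✓
(Reading=V56, Type=865): rows 8, 11 → Zone takes values {43, 47} — violation
(Reading=V47, Type=869): row 10 → Zone = 43 ✓
Two rows agree on {Reading, Type} but differ on Zone, so {Reading, Type} -> Zone does not hold.

No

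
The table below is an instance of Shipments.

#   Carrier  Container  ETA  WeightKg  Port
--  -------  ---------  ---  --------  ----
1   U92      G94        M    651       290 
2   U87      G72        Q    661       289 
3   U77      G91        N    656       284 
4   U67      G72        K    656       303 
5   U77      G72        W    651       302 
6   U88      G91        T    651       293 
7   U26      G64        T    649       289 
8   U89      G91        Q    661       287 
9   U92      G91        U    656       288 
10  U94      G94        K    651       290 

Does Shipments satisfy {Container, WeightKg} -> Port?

No

(Container=G94, WeightKg=651): rows 1, 10 → Port = 290, 290 ✓
(Container=G72, WeightKg=661): row 2 → Port = 289 ✓
(Container=G91, WeightKg=656): rows 3, 9 → Port takes values {284, 288} — violation
(Container=G72, WeightKg=656): row 4 → Port = 303 ✓
(Container=G72, WeightKg=651): row 5 → Port = 302 ✓
(Container=G91, WeightKg=651): row 6 → Port = 293 ✓
(Container=G64, WeightKg=649): row 7 → Port = 289 ✓
(Container=G91, WeightKg=661): row 8 → Port = 287 ✓
Two rows agree on {Container, WeightKg} but differ on Port, so {Container, WeightKg} -> Port does not hold.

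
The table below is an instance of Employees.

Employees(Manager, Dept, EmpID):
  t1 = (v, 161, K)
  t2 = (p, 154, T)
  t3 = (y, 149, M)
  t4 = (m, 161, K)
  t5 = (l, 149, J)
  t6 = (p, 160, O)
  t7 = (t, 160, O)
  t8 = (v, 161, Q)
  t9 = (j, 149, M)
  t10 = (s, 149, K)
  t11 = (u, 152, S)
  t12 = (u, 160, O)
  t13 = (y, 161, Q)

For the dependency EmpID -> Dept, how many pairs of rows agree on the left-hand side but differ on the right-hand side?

EmpID=K: violating pairs (1,10), (4,10) — 2 pairs.
EmpID=M: all 2 rows agree on Dept — 0 pairs.
EmpID=O: all 3 rows agree on Dept — 0 pairs.
EmpID=Q: all 2 rows agree on Dept — 0 pairs.

2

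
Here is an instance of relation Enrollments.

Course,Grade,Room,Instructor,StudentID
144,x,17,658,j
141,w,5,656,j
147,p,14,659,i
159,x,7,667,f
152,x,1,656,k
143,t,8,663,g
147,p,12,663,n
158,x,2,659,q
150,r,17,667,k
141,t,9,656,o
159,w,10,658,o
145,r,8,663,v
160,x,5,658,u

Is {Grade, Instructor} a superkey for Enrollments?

Two distinct rows share (Grade=x, Instructor=658), so {Grade, Instructor} does not determine every attribute — not a superkey.

No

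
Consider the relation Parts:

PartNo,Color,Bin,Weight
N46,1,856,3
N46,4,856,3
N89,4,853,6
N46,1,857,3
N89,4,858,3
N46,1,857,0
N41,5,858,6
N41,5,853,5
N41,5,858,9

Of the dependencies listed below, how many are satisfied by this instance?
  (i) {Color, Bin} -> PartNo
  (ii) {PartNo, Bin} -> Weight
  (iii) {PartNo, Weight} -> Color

1

(i) {Color, Bin} -> PartNo: every LHS value maps to a single RHS value — holds.
(ii) {PartNo, Bin} -> Weight: (PartNo=N46, Bin=857): 2 rows → Weight takes values {3, 0} — violation; (PartNo=N41, Bin=858): 2 rows → Weight takes values {6, 9} — violation — fails.
(iii) {PartNo, Weight} -> Color: (PartNo=N46, Weight=3): 3 rows → Color takes values {1, 4} — violation — fails.
1 of the 3 dependencies holds.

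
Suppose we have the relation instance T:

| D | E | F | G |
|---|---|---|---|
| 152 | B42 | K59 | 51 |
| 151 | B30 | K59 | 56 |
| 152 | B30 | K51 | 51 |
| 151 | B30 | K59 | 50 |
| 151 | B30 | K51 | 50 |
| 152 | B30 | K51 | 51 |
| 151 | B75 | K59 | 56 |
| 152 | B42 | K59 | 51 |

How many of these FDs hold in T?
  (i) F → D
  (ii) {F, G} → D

1

(i) F → D: F=K59: 5 rows → D takes values {152, 151} — violation; F=K51: 3 rows → D takes values {152, 151} — violation — fails.
(ii) {F, G} → D: every LHS value maps to a single RHS value — holds.
1 of the 2 dependencies holds.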